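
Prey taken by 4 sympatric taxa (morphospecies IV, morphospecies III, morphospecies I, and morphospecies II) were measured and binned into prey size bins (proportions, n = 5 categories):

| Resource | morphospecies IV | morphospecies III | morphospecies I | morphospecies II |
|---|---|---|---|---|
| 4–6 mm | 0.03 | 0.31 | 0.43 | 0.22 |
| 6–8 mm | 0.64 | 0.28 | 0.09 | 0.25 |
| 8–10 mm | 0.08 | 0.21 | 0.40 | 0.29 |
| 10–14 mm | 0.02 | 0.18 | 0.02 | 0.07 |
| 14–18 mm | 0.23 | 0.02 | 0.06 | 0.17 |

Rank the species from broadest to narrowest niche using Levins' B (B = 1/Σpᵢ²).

Σp_IVᵢ² = 0.03² + 0.64² + 0.08² + 0.02² + 0.23² = 0.0009 + 0.4096 + 0.0064 + 0.0004 + 0.0529 = 0.4702
B_IV = 1 / 0.4702 = 2.1268
Σp_IIIᵢ² = 0.31² + 0.28² + 0.21² + 0.18² + 0.02² = 0.0961 + 0.0784 + 0.0441 + 0.0324 + 0.0004 = 0.2514
B_III = 1 / 0.2514 = 3.9777
Σp_Iᵢ² = 0.43² + 0.09² + 0.40² + 0.02² + 0.06² = 0.1849 + 0.0081 + 0.1600 + 0.0004 + 0.0036 = 0.3570
B_I = 1 / 0.3570 = 2.8011
Σp_IIᵢ² = 0.22² + 0.25² + 0.29² + 0.07² + 0.17² = 0.0484 + 0.0625 + 0.0841 + 0.0049 + 0.0289 = 0.2288
B_II = 1 / 0.2288 = 4.3706
Ranking by B (broadest → narrowest): morphospecies II (4.37) > morphospecies III (3.98) > morphospecies I (2.80) > morphospecies IV (2.13)

morphospecies II > morphospecies III > morphospecies I > morphospecies IV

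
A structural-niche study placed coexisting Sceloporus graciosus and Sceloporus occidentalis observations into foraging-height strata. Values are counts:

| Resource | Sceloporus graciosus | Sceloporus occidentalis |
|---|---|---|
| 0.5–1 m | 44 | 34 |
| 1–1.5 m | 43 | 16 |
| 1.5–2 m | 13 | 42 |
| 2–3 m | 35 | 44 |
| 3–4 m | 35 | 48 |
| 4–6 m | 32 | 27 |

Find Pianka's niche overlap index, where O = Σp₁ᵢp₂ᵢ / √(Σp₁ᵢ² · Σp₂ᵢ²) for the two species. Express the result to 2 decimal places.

0.88

Proportions for Sceloporus graciosus (n=202): 44/202=0.2178, 43/202=0.2129, 13/202=0.0644, 35/202=0.1733, 35/202=0.1733, 32/202=0.1584
Proportions for Sceloporus occidentalis (n=211): 34/211=0.1611, 16/211=0.0758, 42/211=0.1991, 44/211=0.2085, 48/211=0.2275, 27/211=0.1280
Σ p₁ᵢp₂ᵢ = 0.035088 + 0.016138 + 0.012822 + 0.036133 + 0.039426 + 0.020275 = 0.159882
Σp_1ᵢ² = 0.2178² + 0.2129² + 0.0644² + 0.1733² + 0.1733² + 0.1584² = 0.047437 + 0.045326 + 0.004147 + 0.030033 + 0.030033 + 0.025091 = 0.182067
Σp_2ᵢ² = 0.1611² + 0.0758² + 0.1991² + 0.2085² + 0.2275² + 0.1280² = 0.025953 + 0.005746 + 0.039641 + 0.043472 + 0.051756 + 0.016384 = 0.182952
O = 0.159882 / √(0.182067 × 0.182952) = 0.159882 / 0.1825090 = 0.8760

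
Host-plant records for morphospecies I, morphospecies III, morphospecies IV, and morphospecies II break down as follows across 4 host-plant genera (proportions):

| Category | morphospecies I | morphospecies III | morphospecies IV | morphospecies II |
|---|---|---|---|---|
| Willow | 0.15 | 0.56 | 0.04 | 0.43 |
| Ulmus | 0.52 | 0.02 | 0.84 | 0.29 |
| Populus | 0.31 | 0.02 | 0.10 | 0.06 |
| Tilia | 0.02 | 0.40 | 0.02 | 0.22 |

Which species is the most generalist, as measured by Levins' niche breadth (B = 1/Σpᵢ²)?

morphospecies II

Σp_Iᵢ² = 0.15² + 0.52² + 0.31² + 0.02² = 0.0225 + 0.2704 + 0.0961 + 0.0004 = 0.3894
B_I = 1 / 0.3894 = 2.5681
Σp_IIIᵢ² = 0.56² + 0.02² + 0.02² + 0.40² = 0.3136 + 0.0004 + 0.0004 + 0.1600 = 0.4744
B_III = 1 / 0.4744 = 2.1079
Σp_IVᵢ² = 0.04² + 0.84² + 0.10² + 0.02² = 0.0016 + 0.7056 + 0.0100 + 0.0004 = 0.7176
B_IV = 1 / 0.7176 = 1.3935
Σp_IIᵢ² = 0.43² + 0.29² + 0.06² + 0.22² = 0.1849 + 0.0841 + 0.0036 + 0.0484 = 0.3210
B_II = 1 / 0.3210 = 3.1153
Highest B → broadest niche (most generalist): morphospecies II (B = 3.12).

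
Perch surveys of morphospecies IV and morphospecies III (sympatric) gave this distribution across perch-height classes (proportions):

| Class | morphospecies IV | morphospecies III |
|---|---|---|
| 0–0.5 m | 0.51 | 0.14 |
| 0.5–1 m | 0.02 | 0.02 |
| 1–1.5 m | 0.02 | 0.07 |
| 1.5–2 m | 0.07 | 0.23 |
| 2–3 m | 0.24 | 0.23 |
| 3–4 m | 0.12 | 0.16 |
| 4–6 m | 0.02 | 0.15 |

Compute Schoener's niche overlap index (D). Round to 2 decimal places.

Σ|p₁ᵢ − p₂ᵢ| = 0.37 + 0.00 + 0.05 + 0.16 + 0.01 + 0.04 + 0.13 = 0.76
D = 1 − ½ × 0.76 = 1 − 0.380 = 0.6200

0.62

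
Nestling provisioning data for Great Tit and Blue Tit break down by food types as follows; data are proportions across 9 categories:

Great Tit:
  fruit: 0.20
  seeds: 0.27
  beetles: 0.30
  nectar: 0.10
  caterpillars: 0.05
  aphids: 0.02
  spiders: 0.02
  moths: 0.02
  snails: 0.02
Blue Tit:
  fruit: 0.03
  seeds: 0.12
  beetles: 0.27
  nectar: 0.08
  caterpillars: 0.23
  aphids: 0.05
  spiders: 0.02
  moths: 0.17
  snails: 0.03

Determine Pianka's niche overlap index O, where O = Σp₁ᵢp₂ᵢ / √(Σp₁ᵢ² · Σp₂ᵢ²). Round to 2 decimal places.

0.73

Σ p₁ᵢp₂ᵢ = 0.0060 + 0.0324 + 0.0810 + 0.0080 + 0.0115 + 0.0010 + 0.0004 + 0.0034 + 0.0006 = 0.1443
Σp_1ᵢ² = 0.20² + 0.27² + 0.30² + 0.10² + 0.05² + 0.02² + 0.02² + 0.02² + 0.02² = 0.0400 + 0.0729 + 0.0900 + 0.0100 + 0.0025 + 0.0004 + 0.0004 + 0.0004 + 0.0004 = 0.2170
Σp_2ᵢ² = 0.03² + 0.12² + 0.27² + 0.08² + 0.23² + 0.05² + 0.02² + 0.17² + 0.03² = 0.0009 + 0.0144 + 0.0729 + 0.0064 + 0.0529 + 0.0025 + 0.0004 + 0.0289 + 0.0009 = 0.1802
O = 0.1443 / √(0.2170 × 0.1802) = 0.1443 / 0.19775 = 0.7297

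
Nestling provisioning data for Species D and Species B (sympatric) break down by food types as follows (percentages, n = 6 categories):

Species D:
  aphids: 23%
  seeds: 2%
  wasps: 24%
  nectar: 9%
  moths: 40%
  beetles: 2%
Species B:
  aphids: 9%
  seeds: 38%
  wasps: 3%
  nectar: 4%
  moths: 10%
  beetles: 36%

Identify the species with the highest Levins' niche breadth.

Convert percentages to proportions (divide by 100).
Σp_Dᵢ² = 0.23² + 0.02² + 0.24² + 0.09² + 0.40² + 0.02² = 0.0529 + 0.0004 + 0.0576 + 0.0081 + 0.1600 + 0.0004 = 0.2794
B_D = 1 / 0.2794 = 3.5791
Σp_Bᵢ² = 0.09² + 0.38² + 0.03² + 0.04² + 0.10² + 0.36² = 0.0081 + 0.1444 + 0.0009 + 0.0016 + 0.0100 + 0.1296 = 0.2946
B_B = 1 / 0.2946 = 3.3944
Highest B → broadest niche (most generalist): Species D (B = 3.58).

Species D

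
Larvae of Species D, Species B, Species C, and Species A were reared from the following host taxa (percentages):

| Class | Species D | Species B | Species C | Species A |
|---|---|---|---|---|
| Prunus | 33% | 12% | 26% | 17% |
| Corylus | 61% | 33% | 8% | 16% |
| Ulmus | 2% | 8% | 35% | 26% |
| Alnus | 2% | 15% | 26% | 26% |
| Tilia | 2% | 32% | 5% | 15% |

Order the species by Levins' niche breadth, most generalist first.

Convert percentages to proportions (divide by 100).
Σp_Dᵢ² = 0.33² + 0.61² + 0.02² + 0.02² + 0.02² = 0.1089 + 0.3721 + 0.0004 + 0.0004 + 0.0004 = 0.4822
B_D = 1 / 0.4822 = 2.0738
Σp_Bᵢ² = 0.12² + 0.33² + 0.08² + 0.15² + 0.32² = 0.0144 + 0.1089 + 0.0064 + 0.0225 + 0.1024 = 0.2546
B_B = 1 / 0.2546 = 3.9277
Σp_Cᵢ² = 0.26² + 0.08² + 0.35² + 0.26² + 0.05² = 0.0676 + 0.0064 + 0.1225 + 0.0676 + 0.0025 = 0.2666
B_C = 1 / 0.2666 = 3.7509
Σp_Aᵢ² = 0.17² + 0.16² + 0.26² + 0.26² + 0.15² = 0.0289 + 0.0256 + 0.0676 + 0.0676 + 0.0225 = 0.2122
B_A = 1 / 0.2122 = 4.7125
Ranking by B (broadest → narrowest): Species A (4.71) > Species B (3.93) > Species C (3.75) > Species D (2.07)

Species A > Species B > Species C > Species D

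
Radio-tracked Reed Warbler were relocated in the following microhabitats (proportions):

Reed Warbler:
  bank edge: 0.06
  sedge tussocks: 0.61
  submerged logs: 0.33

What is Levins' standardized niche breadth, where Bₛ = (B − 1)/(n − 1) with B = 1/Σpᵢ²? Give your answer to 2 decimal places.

Σpᵢ² = 0.06² + 0.61² + 0.33² = 0.0036 + 0.3721 + 0.1089 = 0.4846
B = 1 / 0.4846 = 2.0636
Bₛ = (B − 1)/(n − 1) = (2.0636 − 1)/(3 − 1) = 1.0636/2 = 0.5318

0.53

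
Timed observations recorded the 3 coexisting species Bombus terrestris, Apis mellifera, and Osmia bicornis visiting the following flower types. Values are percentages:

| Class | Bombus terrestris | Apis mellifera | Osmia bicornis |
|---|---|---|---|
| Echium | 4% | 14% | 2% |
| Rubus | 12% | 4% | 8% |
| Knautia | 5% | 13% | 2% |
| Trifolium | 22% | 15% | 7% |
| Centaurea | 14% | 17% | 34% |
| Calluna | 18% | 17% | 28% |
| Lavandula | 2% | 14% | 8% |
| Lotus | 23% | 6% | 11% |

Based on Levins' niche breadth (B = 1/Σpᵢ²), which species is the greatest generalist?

Convert percentages to proportions (divide by 100).
Σp_terrᵢ² = 0.04² + 0.12² + 0.05² + 0.22² + 0.14² + 0.18² + 0.02² + 0.23² = 0.0016 + 0.0144 + 0.0025 + 0.0484 + 0.0196 + 0.0324 + 0.0004 + 0.0529 = 0.1722
B_terr = 1 / 0.1722 = 5.8072
Σp_mellᵢ² = 0.14² + 0.04² + 0.13² + 0.15² + 0.17² + 0.17² + 0.14² + 0.06² = 0.0196 + 0.0016 + 0.0169 + 0.0225 + 0.0289 + 0.0289 + 0.0196 + 0.0036 = 0.1416
B_mell = 1 / 0.1416 = 7.0621
Σp_bicoᵢ² = 0.02² + 0.08² + 0.02² + 0.07² + 0.34² + 0.28² + 0.08² + 0.11² = 0.0004 + 0.0064 + 0.0004 + 0.0049 + 0.1156 + 0.0784 + 0.0064 + 0.0121 = 0.2246
B_bico = 1 / 0.2246 = 4.4524
Highest B → broadest niche (most generalist): Apis mellifera (B = 7.06).

Apis mellifera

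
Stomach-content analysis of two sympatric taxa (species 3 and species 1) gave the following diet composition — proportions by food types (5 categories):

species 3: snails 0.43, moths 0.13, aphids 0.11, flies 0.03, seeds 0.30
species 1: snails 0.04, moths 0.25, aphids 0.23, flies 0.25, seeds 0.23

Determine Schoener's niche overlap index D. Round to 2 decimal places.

Σ|p₁ᵢ − p₂ᵢ| = 0.39 + 0.12 + 0.12 + 0.22 + 0.07 = 0.92
D = 1 − ½ × 0.92 = 1 − 0.460 = 0.5400

0.54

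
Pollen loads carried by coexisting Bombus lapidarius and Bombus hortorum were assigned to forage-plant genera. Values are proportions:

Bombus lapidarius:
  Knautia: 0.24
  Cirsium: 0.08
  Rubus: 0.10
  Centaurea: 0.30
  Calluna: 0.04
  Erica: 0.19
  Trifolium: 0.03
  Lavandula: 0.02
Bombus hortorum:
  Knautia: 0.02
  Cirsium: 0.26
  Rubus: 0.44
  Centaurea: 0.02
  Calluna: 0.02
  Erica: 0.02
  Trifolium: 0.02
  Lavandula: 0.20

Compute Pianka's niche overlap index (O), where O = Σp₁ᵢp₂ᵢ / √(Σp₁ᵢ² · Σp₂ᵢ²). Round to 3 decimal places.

0.342

Σ p₁ᵢp₂ᵢ = 0.0048 + 0.0208 + 0.0440 + 0.0060 + 0.0008 + 0.0038 + 0.0006 + 0.0040 = 0.0848
Σp_1ᵢ² = 0.24² + 0.08² + 0.10² + 0.30² + 0.04² + 0.19² + 0.03² + 0.02² = 0.0576 + 0.0064 + 0.0100 + 0.0900 + 0.0016 + 0.0361 + 0.0009 + 0.0004 = 0.2030
Σp_2ᵢ² = 0.02² + 0.26² + 0.44² + 0.02² + 0.02² + 0.02² + 0.02² + 0.20² = 0.0004 + 0.0676 + 0.1936 + 0.0004 + 0.0004 + 0.0004 + 0.0004 + 0.0400 = 0.3032
O = 0.0848 / √(0.2030 × 0.3032) = 0.0848 / 0.248092 = 0.34181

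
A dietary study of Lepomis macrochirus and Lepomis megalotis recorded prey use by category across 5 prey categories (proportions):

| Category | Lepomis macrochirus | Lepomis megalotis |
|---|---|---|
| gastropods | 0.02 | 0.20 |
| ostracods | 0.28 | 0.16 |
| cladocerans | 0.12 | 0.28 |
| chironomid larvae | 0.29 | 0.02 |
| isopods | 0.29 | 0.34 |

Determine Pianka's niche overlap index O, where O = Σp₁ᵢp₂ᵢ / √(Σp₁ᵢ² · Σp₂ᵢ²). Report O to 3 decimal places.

0.717

Σ p₁ᵢp₂ᵢ = 0.0040 + 0.0448 + 0.0336 + 0.0058 + 0.0986 = 0.1868
Σp_1ᵢ² = 0.02² + 0.28² + 0.12² + 0.29² + 0.29² = 0.0004 + 0.0784 + 0.0144 + 0.0841 + 0.0841 = 0.2614
Σp_2ᵢ² = 0.20² + 0.16² + 0.28² + 0.02² + 0.34² = 0.0400 + 0.0256 + 0.0784 + 0.0004 + 0.1156 = 0.2600
O = 0.1868 / √(0.2614 × 0.2600) = 0.1868 / 0.260699 = 0.71654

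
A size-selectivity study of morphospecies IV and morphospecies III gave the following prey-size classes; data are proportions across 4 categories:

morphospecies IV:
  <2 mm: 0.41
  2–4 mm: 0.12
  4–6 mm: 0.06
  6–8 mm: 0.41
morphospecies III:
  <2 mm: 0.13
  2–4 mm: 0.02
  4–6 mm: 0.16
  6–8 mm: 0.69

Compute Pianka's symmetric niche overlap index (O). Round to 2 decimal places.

0.81

Σ p₁ᵢp₂ᵢ = 0.0533 + 0.0024 + 0.0096 + 0.2829 = 0.3482
Σp_1ᵢ² = 0.41² + 0.12² + 0.06² + 0.41² = 0.1681 + 0.0144 + 0.0036 + 0.1681 = 0.3542
Σp_2ᵢ² = 0.13² + 0.02² + 0.16² + 0.69² = 0.0169 + 0.0004 + 0.0256 + 0.4761 = 0.5190
O = 0.3482 / √(0.3542 × 0.5190) = 0.3482 / 0.42875 = 0.8121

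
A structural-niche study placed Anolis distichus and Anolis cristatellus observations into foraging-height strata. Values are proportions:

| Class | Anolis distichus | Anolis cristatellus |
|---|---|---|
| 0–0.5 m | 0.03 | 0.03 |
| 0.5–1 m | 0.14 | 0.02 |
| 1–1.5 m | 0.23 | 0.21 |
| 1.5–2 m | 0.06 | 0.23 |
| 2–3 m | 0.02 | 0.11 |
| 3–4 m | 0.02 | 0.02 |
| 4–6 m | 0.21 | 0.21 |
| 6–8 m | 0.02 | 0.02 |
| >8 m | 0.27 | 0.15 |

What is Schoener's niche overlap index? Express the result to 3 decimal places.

Σ|p₁ᵢ − p₂ᵢ| = 0.00 + 0.12 + 0.02 + 0.17 + 0.09 + 0.00 + 0.00 + 0.00 + 0.12 = 0.52
D = 1 − ½ × 0.52 = 1 − 0.260 = 0.74000

0.740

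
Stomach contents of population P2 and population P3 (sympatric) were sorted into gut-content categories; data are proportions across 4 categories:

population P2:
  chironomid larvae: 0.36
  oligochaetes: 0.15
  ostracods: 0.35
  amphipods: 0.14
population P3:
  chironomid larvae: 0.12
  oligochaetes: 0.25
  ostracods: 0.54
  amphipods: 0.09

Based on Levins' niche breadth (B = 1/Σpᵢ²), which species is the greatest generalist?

Σp_P2ᵢ² = 0.36² + 0.15² + 0.35² + 0.14² = 0.1296 + 0.0225 + 0.1225 + 0.0196 = 0.2942
B_P2 = 1 / 0.2942 = 3.3990
Σp_P3ᵢ² = 0.12² + 0.25² + 0.54² + 0.09² = 0.0144 + 0.0625 + 0.2916 + 0.0081 = 0.3766
B_P3 = 1 / 0.3766 = 2.6553
Highest B → broadest niche (most generalist): population P2 (B = 3.40).

population P2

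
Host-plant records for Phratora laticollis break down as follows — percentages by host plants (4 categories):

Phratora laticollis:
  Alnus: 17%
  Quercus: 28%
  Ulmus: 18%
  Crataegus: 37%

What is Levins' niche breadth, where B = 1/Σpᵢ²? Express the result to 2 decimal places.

Convert percentages to proportions (divide by 100).
Σpᵢ² = 0.17² + 0.28² + 0.18² + 0.37² = 0.0289 + 0.0784 + 0.0324 + 0.1369 = 0.2766
B = 1 / 0.2766 = 3.6153

3.62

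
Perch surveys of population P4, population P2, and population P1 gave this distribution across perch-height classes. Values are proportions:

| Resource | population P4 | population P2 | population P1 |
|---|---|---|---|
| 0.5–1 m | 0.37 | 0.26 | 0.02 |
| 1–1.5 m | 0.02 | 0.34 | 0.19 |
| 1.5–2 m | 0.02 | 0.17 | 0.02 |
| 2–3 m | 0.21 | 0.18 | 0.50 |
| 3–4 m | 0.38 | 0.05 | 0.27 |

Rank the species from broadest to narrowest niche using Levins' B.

population P2 > population P4 > population P1

Σp_P4ᵢ² = 0.37² + 0.02² + 0.02² + 0.21² + 0.38² = 0.1369 + 0.0004 + 0.0004 + 0.0441 + 0.1444 = 0.3262
B_P4 = 1 / 0.3262 = 3.0656
Σp_P2ᵢ² = 0.26² + 0.34² + 0.17² + 0.18² + 0.05² = 0.0676 + 0.1156 + 0.0289 + 0.0324 + 0.0025 = 0.2470
B_P2 = 1 / 0.2470 = 4.0486
Σp_P1ᵢ² = 0.02² + 0.19² + 0.02² + 0.50² + 0.27² = 0.0004 + 0.0361 + 0.0004 + 0.2500 + 0.0729 = 0.3598
B_P1 = 1 / 0.3598 = 2.7793
Ranking by B (broadest → narrowest): population P2 (4.05) > population P4 (3.07) > population P1 (2.78)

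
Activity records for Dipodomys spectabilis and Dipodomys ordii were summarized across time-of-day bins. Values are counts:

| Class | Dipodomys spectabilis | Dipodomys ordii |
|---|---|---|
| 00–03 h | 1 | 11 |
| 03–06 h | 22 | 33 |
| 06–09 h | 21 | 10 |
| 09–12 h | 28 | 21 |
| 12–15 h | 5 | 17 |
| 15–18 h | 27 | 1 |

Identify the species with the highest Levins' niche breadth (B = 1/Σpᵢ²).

Dipodomys spectabilis

Proportions for Dipodomys spectabilis (n=104): 1/104=0.0096, 22/104=0.2115, 21/104=0.2019, 28/104=0.2692, 5/104=0.0481, 27/104=0.2596
Proportions for Dipodomys ordii (n=93): 11/93=0.1183, 33/93=0.3548, 10/93=0.1075, 21/93=0.2258, 17/93=0.1828, 1/93=0.0108
Σp_specᵢ² = 0.0096² + 0.2115² + 0.2019² + 0.2692² + 0.0481² + 0.2596² = 0.000092 + 0.044732 + 0.040764 + 0.072469 + 0.002314 + 0.067392 = 0.227763
B_spec = 1 / 0.227763 = 4.3905
Σp_ordiᵢ² = 0.1183² + 0.3548² + 0.1075² + 0.2258² + 0.1828² + 0.0108² = 0.013995 + 0.125883 + 0.011556 + 0.050986 + 0.033416 + 0.000117 = 0.235953
B_ordi = 1 / 0.235953 = 4.2381
Highest B → broadest niche (most generalist): Dipodomys spectabilis (B = 4.39).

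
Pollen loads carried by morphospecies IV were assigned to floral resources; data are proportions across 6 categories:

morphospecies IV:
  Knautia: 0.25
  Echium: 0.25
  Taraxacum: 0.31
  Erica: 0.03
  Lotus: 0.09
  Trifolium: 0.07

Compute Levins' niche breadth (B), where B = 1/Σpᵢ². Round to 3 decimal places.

4.255

Σpᵢ² = 0.25² + 0.25² + 0.31² + 0.03² + 0.09² + 0.07² = 0.0625 + 0.0625 + 0.0961 + 0.0009 + 0.0081 + 0.0049 = 0.2350
B = 1 / 0.2350 = 4.25532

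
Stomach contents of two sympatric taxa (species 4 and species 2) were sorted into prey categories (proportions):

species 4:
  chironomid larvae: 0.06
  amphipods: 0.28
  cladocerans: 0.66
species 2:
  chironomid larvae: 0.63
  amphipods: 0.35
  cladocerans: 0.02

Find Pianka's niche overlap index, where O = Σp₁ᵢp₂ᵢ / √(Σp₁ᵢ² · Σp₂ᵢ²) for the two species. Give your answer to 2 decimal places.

Σ p₁ᵢp₂ᵢ = 0.0378 + 0.0980 + 0.0132 = 0.1490
Σp_1ᵢ² = 0.06² + 0.28² + 0.66² = 0.0036 + 0.0784 + 0.4356 = 0.5176
Σp_2ᵢ² = 0.63² + 0.35² + 0.02² = 0.3969 + 0.1225 + 0.0004 = 0.5198
O = 0.1490 / √(0.5176 × 0.5198) = 0.1490 / 0.51870 = 0.2873

0.29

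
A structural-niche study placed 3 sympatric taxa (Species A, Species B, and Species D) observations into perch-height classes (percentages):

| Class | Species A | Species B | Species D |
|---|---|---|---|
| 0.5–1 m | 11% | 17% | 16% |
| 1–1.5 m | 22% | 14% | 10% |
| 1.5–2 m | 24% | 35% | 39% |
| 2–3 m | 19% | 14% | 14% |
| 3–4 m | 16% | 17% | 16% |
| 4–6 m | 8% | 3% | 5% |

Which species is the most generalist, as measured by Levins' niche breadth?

Convert percentages to proportions (divide by 100).
Σp_Aᵢ² = 0.11² + 0.22² + 0.24² + 0.19² + 0.16² + 0.08² = 0.0121 + 0.0484 + 0.0576 + 0.0361 + 0.0256 + 0.0064 = 0.1862
B_A = 1 / 0.1862 = 5.3706
Σp_Bᵢ² = 0.17² + 0.14² + 0.35² + 0.14² + 0.17² + 0.03² = 0.0289 + 0.0196 + 0.1225 + 0.0196 + 0.0289 + 0.0009 = 0.2204
B_B = 1 / 0.2204 = 4.5372
Σp_Dᵢ² = 0.16² + 0.10² + 0.39² + 0.14² + 0.16² + 0.05² = 0.0256 + 0.0100 + 0.1521 + 0.0196 + 0.0256 + 0.0025 = 0.2354
B_D = 1 / 0.2354 = 4.2481
Highest B → broadest niche (most generalist): Species A (B = 5.37).

Species A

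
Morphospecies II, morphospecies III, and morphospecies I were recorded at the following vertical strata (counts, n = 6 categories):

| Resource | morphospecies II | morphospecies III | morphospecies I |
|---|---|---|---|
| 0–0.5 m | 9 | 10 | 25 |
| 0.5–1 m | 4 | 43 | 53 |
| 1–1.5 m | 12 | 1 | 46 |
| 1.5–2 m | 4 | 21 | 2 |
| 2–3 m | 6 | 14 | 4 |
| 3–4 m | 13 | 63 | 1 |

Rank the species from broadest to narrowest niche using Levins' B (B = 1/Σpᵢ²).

morphospecies II > morphospecies III > morphospecies I

Proportions for morphospecies II (n=48): 9/48=0.1875, 4/48=0.0833, 12/48=0.2500, 4/48=0.0833, 6/48=0.1250, 13/48=0.2708
Proportions for morphospecies III (n=152): 10/152=0.0658, 43/152=0.2829, 1/152=0.0066, 21/152=0.1382, 14/152=0.0921, 63/152=0.4145
Proportions for morphospecies I (n=131): 25/131=0.1908, 53/131=0.4046, 46/131=0.3511, 2/131=0.0153, 4/131=0.0305, 1/131=0.0076
Σp_IIᵢ² = 0.1875² + 0.0833² + 0.2500² + 0.0833² + 0.1250² + 0.2708² = 0.035156 + 0.006939 + 0.062500 + 0.006939 + 0.015625 + 0.073333 = 0.200492
B_II = 1 / 0.200492 = 4.9877
Σp_IIIᵢ² = 0.0658² + 0.2829² + 0.0066² + 0.1382² + 0.0921² + 0.4145² = 0.004330 + 0.080032 + 0.000044 + 0.019099 + 0.008482 + 0.171810 = 0.283797
B_III = 1 / 0.283797 = 3.5236
Σp_Iᵢ² = 0.1908² + 0.4046² + 0.3511² + 0.0153² + 0.0305² + 0.0076² = 0.036405 + 0.163701 + 0.123271 + 0.000234 + 0.000930 + 0.000058 = 0.324599
B_I = 1 / 0.324599 = 3.0807
Ranking by B (broadest → narrowest): morphospecies II (4.99) > morphospecies III (3.52) > morphospecies I (3.08)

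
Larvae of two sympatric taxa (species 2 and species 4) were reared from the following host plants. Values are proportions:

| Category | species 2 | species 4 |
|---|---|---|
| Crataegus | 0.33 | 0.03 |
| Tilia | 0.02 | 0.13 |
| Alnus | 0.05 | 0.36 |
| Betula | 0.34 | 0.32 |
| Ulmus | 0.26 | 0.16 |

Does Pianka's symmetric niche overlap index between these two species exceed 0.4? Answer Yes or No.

Σ p₁ᵢp₂ᵢ = 0.0099 + 0.0026 + 0.0180 + 0.1088 + 0.0416 = 0.1809
Σp_1ᵢ² = 0.33² + 0.02² + 0.05² + 0.34² + 0.26² = 0.1089 + 0.0004 + 0.0025 + 0.1156 + 0.0676 = 0.2950
Σp_2ᵢ² = 0.03² + 0.13² + 0.36² + 0.32² + 0.16² = 0.0009 + 0.0169 + 0.1296 + 0.1024 + 0.0256 = 0.2754
O = 0.1809 / √(0.2950 × 0.2754) = 0.1809 / 0.28503 = 0.6347
O = 0.6347 > 0.4 → Yes.

Yes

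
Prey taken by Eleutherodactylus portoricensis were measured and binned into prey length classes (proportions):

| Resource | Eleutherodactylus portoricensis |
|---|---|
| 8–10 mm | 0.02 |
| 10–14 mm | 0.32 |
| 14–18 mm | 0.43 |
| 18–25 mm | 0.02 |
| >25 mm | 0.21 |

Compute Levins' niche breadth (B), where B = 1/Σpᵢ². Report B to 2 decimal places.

3.01

Σpᵢ² = 0.02² + 0.32² + 0.43² + 0.02² + 0.21² = 0.0004 + 0.1024 + 0.1849 + 0.0004 + 0.0441 = 0.3322
B = 1 / 0.3322 = 3.0102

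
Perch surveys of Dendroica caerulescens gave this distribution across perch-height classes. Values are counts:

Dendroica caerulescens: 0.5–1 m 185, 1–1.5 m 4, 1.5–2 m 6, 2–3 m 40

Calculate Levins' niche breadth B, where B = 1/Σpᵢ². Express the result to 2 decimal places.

1.54

Proportions for Dendroica caerulescens (n=235): 185/235=0.7872, 4/235=0.0170, 6/235=0.0255, 40/235=0.1702
Σpᵢ² = 0.7872² + 0.0170² + 0.0255² + 0.1702² = 0.619684 + 0.000289 + 0.000650 + 0.028968 = 0.649591
B = 1 / 0.649591 = 1.5394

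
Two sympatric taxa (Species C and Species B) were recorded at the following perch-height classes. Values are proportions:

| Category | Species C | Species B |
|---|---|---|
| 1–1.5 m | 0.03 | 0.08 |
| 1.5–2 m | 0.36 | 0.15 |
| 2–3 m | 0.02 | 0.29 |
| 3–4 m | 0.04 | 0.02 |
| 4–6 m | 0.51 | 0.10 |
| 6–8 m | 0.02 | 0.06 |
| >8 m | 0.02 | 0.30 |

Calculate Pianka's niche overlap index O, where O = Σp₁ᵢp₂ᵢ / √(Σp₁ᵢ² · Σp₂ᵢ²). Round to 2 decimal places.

0.41

Σ p₁ᵢp₂ᵢ = 0.0024 + 0.0540 + 0.0058 + 0.0008 + 0.0510 + 0.0012 + 0.0060 = 0.1212
Σp_1ᵢ² = 0.03² + 0.36² + 0.02² + 0.04² + 0.51² + 0.02² + 0.02² = 0.0009 + 0.1296 + 0.0004 + 0.0016 + 0.2601 + 0.0004 + 0.0004 = 0.3934
Σp_2ᵢ² = 0.08² + 0.15² + 0.29² + 0.02² + 0.10² + 0.06² + 0.30² = 0.0064 + 0.0225 + 0.0841 + 0.0004 + 0.0100 + 0.0036 + 0.0900 = 0.2170
O = 0.1212 / √(0.3934 × 0.2170) = 0.1212 / 0.29218 = 0.4148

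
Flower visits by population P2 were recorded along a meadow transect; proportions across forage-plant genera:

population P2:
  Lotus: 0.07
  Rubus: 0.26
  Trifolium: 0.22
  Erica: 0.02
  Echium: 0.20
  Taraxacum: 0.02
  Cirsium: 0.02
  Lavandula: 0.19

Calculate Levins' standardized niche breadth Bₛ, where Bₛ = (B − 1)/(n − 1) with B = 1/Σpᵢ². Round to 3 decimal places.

0.578

Σpᵢ² = 0.07² + 0.26² + 0.22² + 0.02² + 0.20² + 0.02² + 0.02² + 0.19² = 0.0049 + 0.0676 + 0.0484 + 0.0004 + 0.0400 + 0.0004 + 0.0004 + 0.0361 = 0.1982
B = 1 / 0.1982 = 5.04541
Bₛ = (B − 1)/(n − 1) = (5.04541 − 1)/(8 − 1) = 4.04541/7 = 0.57792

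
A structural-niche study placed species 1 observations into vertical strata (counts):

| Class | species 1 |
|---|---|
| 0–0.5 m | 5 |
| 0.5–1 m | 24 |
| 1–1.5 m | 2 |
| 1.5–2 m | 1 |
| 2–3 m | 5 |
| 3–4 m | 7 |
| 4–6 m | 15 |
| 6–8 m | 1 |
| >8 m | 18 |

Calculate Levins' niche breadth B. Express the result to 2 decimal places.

Proportions for species 1 (n=78): 5/78=0.0641, 24/78=0.3077, 2/78=0.0256, 1/78=0.0128, 5/78=0.0641, 7/78=0.0897, 15/78=0.1923, 1/78=0.0128, 18/78=0.2308
Σpᵢ² = 0.0641² + 0.3077² + 0.0256² + 0.0128² + 0.0641² + 0.0897² + 0.1923² + 0.0128² + 0.2308² = 0.004109 + 0.094679 + 0.000655 + 0.000164 + 0.004109 + 0.008046 + 0.036979 + 0.000164 + 0.053269 = 0.202174
B = 1 / 0.202174 = 4.9462

4.95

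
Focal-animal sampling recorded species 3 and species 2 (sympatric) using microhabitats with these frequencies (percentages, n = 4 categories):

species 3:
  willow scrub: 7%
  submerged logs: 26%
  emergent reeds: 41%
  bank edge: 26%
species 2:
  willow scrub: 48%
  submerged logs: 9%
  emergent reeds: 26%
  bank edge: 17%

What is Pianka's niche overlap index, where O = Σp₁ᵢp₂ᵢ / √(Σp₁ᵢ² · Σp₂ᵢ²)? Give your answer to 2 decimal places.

0.65

Convert percentages to proportions (divide by 100).
Σ p₁ᵢp₂ᵢ = 0.0336 + 0.0234 + 0.1066 + 0.0442 = 0.2078
Σp_1ᵢ² = 0.07² + 0.26² + 0.41² + 0.26² = 0.0049 + 0.0676 + 0.1681 + 0.0676 = 0.3082
Σp_2ᵢ² = 0.48² + 0.09² + 0.26² + 0.17² = 0.2304 + 0.0081 + 0.0676 + 0.0289 = 0.3350
O = 0.2078 / √(0.3082 × 0.3350) = 0.2078 / 0.32132 = 0.6467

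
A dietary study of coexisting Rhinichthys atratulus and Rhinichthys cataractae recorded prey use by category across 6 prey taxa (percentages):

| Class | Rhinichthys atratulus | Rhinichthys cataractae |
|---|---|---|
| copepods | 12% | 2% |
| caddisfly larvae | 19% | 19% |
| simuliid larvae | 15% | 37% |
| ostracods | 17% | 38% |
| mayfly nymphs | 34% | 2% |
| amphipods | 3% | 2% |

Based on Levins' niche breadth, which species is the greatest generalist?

Rhinichthys atratulus

Convert percentages to proportions (divide by 100).
Σp_atraᵢ² = 0.12² + 0.19² + 0.15² + 0.17² + 0.34² + 0.03² = 0.0144 + 0.0361 + 0.0225 + 0.0289 + 0.1156 + 0.0009 = 0.2184
B_atra = 1 / 0.2184 = 4.5788
Σp_cataᵢ² = 0.02² + 0.19² + 0.37² + 0.38² + 0.02² + 0.02² = 0.0004 + 0.0361 + 0.1369 + 0.1444 + 0.0004 + 0.0004 = 0.3186
B_cata = 1 / 0.3186 = 3.1387
Highest B → broadest niche (most generalist): Rhinichthys atratulus (B = 4.58).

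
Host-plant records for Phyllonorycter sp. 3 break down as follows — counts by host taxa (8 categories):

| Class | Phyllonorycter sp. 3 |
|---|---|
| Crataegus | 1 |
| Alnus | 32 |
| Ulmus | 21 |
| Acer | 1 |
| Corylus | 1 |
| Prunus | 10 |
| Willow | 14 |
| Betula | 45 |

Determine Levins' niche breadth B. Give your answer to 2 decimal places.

4.12

Proportions for Phyllonorycter sp. 3 (n=125): 1/125=0.0080, 32/125=0.2560, 21/125=0.1680, 1/125=0.0080, 1/125=0.0080, 10/125=0.0800, 14/125=0.1120, 45/125=0.3600
Σpᵢ² = 0.0080² + 0.2560² + 0.1680² + 0.0080² + 0.0080² + 0.0800² + 0.1120² + 0.3600² = 0.000064 + 0.065536 + 0.028224 + 0.000064 + 0.000064 + 0.006400 + 0.012544 + 0.129600 = 0.242496
B = 1 / 0.242496 = 4.1238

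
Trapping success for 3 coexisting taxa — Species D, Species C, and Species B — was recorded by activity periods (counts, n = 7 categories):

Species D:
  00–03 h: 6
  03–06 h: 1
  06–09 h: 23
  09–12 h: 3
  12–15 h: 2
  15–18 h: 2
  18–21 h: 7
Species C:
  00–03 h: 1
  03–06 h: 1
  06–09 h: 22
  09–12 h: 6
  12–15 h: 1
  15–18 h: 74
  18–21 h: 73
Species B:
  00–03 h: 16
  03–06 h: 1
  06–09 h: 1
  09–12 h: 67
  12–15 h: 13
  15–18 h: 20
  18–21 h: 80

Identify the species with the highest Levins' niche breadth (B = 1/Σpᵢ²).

Proportions for Species D (n=44): 6/44=0.1364, 1/44=0.0227, 23/44=0.5227, 3/44=0.0682, 2/44=0.0455, 2/44=0.0455, 7/44=0.1591
Proportions for Species C (n=178): 1/178=0.0056, 1/178=0.0056, 22/178=0.1236, 6/178=0.0337, 1/178=0.0056, 74/178=0.4157, 73/178=0.4101
Proportions for Species B (n=198): 16/198=0.0808, 1/198=0.0051, 1/198=0.0051, 67/198=0.3384, 13/198=0.0657, 20/198=0.1010, 80/198=0.4040
Σp_Dᵢ² = 0.1364² + 0.0227² + 0.5227² + 0.0682² + 0.0455² + 0.0455² + 0.1591² = 0.018605 + 0.000515 + 0.273215 + 0.004651 + 0.002070 + 0.002070 + 0.025313 = 0.326439
B_D = 1 / 0.326439 = 3.0634
Σp_Cᵢ² = 0.0056² + 0.0056² + 0.1236² + 0.0337² + 0.0056² + 0.4157² + 0.4101² = 0.000031 + 0.000031 + 0.015277 + 0.001136 + 0.000031 + 0.172806 + 0.168182 = 0.357494
B_C = 1 / 0.357494 = 2.7972
Σp_Bᵢ² = 0.0808² + 0.0051² + 0.0051² + 0.3384² + 0.0657² + 0.1010² + 0.4040² = 0.006529 + 0.000026 + 0.000026 + 0.114515 + 0.004316 + 0.010201 + 0.163216 = 0.298829
B_B = 1 / 0.298829 = 3.3464
Highest B → broadest niche (most generalist): Species B (B = 3.35).

Species B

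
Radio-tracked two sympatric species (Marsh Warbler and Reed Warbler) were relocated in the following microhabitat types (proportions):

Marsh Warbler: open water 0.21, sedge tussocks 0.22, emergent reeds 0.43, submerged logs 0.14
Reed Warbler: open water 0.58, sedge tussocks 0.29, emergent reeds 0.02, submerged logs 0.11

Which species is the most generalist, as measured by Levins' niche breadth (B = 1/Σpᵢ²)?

Σp_Marsᵢ² = 0.21² + 0.22² + 0.43² + 0.14² = 0.0441 + 0.0484 + 0.1849 + 0.0196 = 0.2970
B_Mars = 1 / 0.2970 = 3.3670
Σp_Reedᵢ² = 0.58² + 0.29² + 0.02² + 0.11² = 0.3364 + 0.0841 + 0.0004 + 0.0121 = 0.4330
B_Reed = 1 / 0.4330 = 2.3095
Highest B → broadest niche (most generalist): Marsh Warbler (B = 3.37).

Marsh Warbler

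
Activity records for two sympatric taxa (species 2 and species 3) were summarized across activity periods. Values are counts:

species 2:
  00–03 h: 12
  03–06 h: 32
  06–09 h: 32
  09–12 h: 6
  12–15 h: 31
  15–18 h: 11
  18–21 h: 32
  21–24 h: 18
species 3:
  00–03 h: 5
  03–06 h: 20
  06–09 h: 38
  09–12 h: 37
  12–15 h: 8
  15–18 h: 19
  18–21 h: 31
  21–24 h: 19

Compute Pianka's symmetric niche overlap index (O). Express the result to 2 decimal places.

0.82

Proportions for species 2 (n=174): 12/174=0.0690, 32/174=0.1839, 32/174=0.1839, 6/174=0.0345, 31/174=0.1782, 11/174=0.0632, 32/174=0.1839, 18/174=0.1034
Proportions for species 3 (n=177): 5/177=0.0282, 20/177=0.1130, 38/177=0.2147, 37/177=0.2090, 8/177=0.0452, 19/177=0.1073, 31/177=0.1751, 19/177=0.1073
Σ p₁ᵢp₂ᵢ = 0.001946 + 0.020781 + 0.039483 + 0.007211 + 0.008055 + 0.006781 + 0.032201 + 0.011095 = 0.127553
Σp_1ᵢ² = 0.0690² + 0.1839² + 0.1839² + 0.0345² + 0.1782² + 0.0632² + 0.1839² + 0.1034² = 0.004761 + 0.033819 + 0.033819 + 0.001190 + 0.031755 + 0.003994 + 0.033819 + 0.010692 = 0.153849
Σp_2ᵢ² = 0.0282² + 0.1130² + 0.2147² + 0.2090² + 0.0452² + 0.1073² + 0.1751² + 0.1073² = 0.000795 + 0.012769 + 0.046096 + 0.043681 + 0.002043 + 0.011513 + 0.030660 + 0.011513 = 0.159070
O = 0.127553 / √(0.153849 × 0.159070) = 0.127553 / 0.1564377 = 0.8154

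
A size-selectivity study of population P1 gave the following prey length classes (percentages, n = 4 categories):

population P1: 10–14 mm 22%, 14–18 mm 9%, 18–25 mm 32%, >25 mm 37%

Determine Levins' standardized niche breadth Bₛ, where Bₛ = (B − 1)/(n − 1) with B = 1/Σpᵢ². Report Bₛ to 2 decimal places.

0.79

Convert percentages to proportions (divide by 100).
Σpᵢ² = 0.22² + 0.09² + 0.32² + 0.37² = 0.0484 + 0.0081 + 0.1024 + 0.1369 = 0.2958
B = 1 / 0.2958 = 3.3807
Bₛ = (B − 1)/(n − 1) = (3.3807 − 1)/(4 − 1) = 2.3807/3 = 0.7936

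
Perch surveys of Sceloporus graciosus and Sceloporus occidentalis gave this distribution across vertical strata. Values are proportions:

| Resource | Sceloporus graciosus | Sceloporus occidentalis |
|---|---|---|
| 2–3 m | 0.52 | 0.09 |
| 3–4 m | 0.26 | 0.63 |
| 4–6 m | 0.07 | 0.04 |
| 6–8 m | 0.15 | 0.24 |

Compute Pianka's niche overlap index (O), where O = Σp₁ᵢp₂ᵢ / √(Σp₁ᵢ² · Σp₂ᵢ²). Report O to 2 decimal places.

Σ p₁ᵢp₂ᵢ = 0.0468 + 0.1638 + 0.0028 + 0.0360 = 0.2494
Σp_1ᵢ² = 0.52² + 0.26² + 0.07² + 0.15² = 0.2704 + 0.0676 + 0.0049 + 0.0225 = 0.3654
Σp_2ᵢ² = 0.09² + 0.63² + 0.04² + 0.24² = 0.0081 + 0.3969 + 0.0016 + 0.0576 = 0.4642
O = 0.2494 / √(0.3654 × 0.4642) = 0.2494 / 0.41185 = 0.6056

0.61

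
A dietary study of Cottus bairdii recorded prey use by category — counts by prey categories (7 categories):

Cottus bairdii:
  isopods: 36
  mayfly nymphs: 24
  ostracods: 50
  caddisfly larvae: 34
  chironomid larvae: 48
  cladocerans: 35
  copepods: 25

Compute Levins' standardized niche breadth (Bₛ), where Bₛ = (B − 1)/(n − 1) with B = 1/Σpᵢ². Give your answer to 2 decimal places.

Proportions for Cottus bairdii (n=252): 36/252=0.1429, 24/252=0.0952, 50/252=0.1984, 34/252=0.1349, 48/252=0.1905, 35/252=0.1389, 25/252=0.0992
Σpᵢ² = 0.1429² + 0.0952² + 0.1984² + 0.1349² + 0.1905² + 0.1389² + 0.0992² = 0.020420 + 0.009063 + 0.039363 + 0.018198 + 0.036290 + 0.019293 + 0.009841 = 0.152468
B = 1 / 0.152468 = 6.5588
Bₛ = (B − 1)/(n − 1) = (6.5588 − 1)/(7 − 1) = 5.5588/6 = 0.9265

0.93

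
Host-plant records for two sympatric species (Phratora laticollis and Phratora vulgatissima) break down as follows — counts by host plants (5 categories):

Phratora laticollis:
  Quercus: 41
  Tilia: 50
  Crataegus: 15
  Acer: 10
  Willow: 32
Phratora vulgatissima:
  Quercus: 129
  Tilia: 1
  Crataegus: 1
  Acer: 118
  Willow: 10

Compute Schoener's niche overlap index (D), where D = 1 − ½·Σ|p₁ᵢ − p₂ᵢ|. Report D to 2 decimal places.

Proportions for Phratora laticollis (n=148): 41/148=0.2770, 50/148=0.3378, 15/148=0.1014, 10/148=0.0676, 32/148=0.2162
Proportions for Phratora vulgatissima (n=259): 129/259=0.4981, 1/259=0.0039, 1/259=0.0039, 118/259=0.4556, 10/259=0.0386
Σ|p₁ᵢ − p₂ᵢ| = 0.2211 + 0.3339 + 0.0975 + 0.3880 + 0.1776 = 1.2181
D = 1 − ½ × 1.2181 = 1 − 0.60905 = 0.39095

0.39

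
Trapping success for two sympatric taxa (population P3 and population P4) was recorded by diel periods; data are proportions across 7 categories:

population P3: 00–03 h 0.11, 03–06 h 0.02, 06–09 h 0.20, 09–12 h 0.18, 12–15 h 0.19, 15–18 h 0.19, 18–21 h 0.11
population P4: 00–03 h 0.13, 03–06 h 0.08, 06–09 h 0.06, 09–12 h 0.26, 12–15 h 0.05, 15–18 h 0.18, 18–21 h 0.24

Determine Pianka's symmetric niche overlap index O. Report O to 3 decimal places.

Σ p₁ᵢp₂ᵢ = 0.0143 + 0.0016 + 0.0120 + 0.0468 + 0.0095 + 0.0342 + 0.0264 = 0.1448
Σp_1ᵢ² = 0.11² + 0.02² + 0.20² + 0.18² + 0.19² + 0.19² + 0.11² = 0.0121 + 0.0004 + 0.0400 + 0.0324 + 0.0361 + 0.0361 + 0.0121 = 0.1692
Σp_2ᵢ² = 0.13² + 0.08² + 0.06² + 0.26² + 0.05² + 0.18² + 0.24² = 0.0169 + 0.0064 + 0.0036 + 0.0676 + 0.0025 + 0.0324 + 0.0576 = 0.1870
O = 0.1448 / √(0.1692 × 0.1870) = 0.1448 / 0.177877 = 0.81405

0.814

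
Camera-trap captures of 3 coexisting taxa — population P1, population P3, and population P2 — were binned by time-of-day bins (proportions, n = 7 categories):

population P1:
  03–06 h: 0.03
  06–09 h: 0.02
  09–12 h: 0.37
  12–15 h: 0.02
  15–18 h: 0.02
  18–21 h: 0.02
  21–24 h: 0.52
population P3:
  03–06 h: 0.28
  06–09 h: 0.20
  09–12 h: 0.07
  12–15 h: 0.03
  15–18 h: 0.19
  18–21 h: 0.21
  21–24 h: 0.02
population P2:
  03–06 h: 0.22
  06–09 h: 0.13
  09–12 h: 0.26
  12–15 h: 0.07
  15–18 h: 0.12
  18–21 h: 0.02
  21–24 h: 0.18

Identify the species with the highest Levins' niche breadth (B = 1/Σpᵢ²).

Σp_P1ᵢ² = 0.03² + 0.02² + 0.37² + 0.02² + 0.02² + 0.02² + 0.52² = 0.0009 + 0.0004 + 0.1369 + 0.0004 + 0.0004 + 0.0004 + 0.2704 = 0.4098
B_P1 = 1 / 0.4098 = 2.4402
Σp_P3ᵢ² = 0.28² + 0.20² + 0.07² + 0.03² + 0.19² + 0.21² + 0.02² = 0.0784 + 0.0400 + 0.0049 + 0.0009 + 0.0361 + 0.0441 + 0.0004 = 0.2048
B_P3 = 1 / 0.2048 = 4.8828
Σp_P2ᵢ² = 0.22² + 0.13² + 0.26² + 0.07² + 0.12² + 0.02² + 0.18² = 0.0484 + 0.0169 + 0.0676 + 0.0049 + 0.0144 + 0.0004 + 0.0324 = 0.1850
B_P2 = 1 / 0.1850 = 5.4054
Highest B → broadest niche (most generalist): population P2 (B = 5.41).

population P2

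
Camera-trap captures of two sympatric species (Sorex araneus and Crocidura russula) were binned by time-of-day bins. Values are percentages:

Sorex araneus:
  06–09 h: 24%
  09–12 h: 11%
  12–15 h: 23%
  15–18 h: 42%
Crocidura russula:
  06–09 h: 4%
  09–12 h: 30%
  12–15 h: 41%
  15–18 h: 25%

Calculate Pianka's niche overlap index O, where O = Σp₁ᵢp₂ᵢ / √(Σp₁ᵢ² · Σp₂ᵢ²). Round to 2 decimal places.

Convert percentages to proportions (divide by 100).
Σ p₁ᵢp₂ᵢ = 0.0096 + 0.0330 + 0.0943 + 0.1050 = 0.2419
Σp_1ᵢ² = 0.24² + 0.11² + 0.23² + 0.42² = 0.0576 + 0.0121 + 0.0529 + 0.1764 = 0.2990
Σp_2ᵢ² = 0.04² + 0.30² + 0.41² + 0.25² = 0.0016 + 0.0900 + 0.1681 + 0.0625 = 0.3222
O = 0.2419 / √(0.2990 × 0.3222) = 0.2419 / 0.31038 = 0.7794

0.78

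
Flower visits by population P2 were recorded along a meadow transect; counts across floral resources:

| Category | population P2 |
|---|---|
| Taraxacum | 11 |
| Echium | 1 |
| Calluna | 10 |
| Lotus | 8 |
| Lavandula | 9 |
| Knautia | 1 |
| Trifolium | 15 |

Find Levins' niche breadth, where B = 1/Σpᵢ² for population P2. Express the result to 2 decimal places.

Proportions for population P2 (n=55): 11/55=0.2000, 1/55=0.0182, 10/55=0.1818, 8/55=0.1455, 9/55=0.1636, 1/55=0.0182, 15/55=0.2727
Σpᵢ² = 0.2000² + 0.0182² + 0.1818² + 0.1455² + 0.1636² + 0.0182² + 0.2727² = 0.040000 + 0.000331 + 0.033051 + 0.021170 + 0.026765 + 0.000331 + 0.074365 = 0.196013
B = 1 / 0.196013 = 5.1017

5.10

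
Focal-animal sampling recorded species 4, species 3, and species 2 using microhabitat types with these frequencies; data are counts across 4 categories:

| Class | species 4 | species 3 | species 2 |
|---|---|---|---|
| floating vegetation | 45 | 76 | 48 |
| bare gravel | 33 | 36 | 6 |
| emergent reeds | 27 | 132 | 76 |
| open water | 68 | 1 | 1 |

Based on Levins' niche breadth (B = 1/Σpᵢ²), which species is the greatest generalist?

species 4

Proportions for species 4 (n=173): 45/173=0.2601, 33/173=0.1908, 27/173=0.1561, 68/173=0.3931
Proportions for species 3 (n=245): 76/245=0.3102, 36/245=0.1469, 132/245=0.5388, 1/245=0.0041
Proportions for species 2 (n=131): 48/131=0.3664, 6/131=0.0458, 76/131=0.5802, 1/131=0.0076
Σp_4ᵢ² = 0.2601² + 0.1908² + 0.1561² + 0.3931² = 0.067652 + 0.036405 + 0.024367 + 0.154528 = 0.282952
B_4 = 1 / 0.282952 = 3.5342
Σp_3ᵢ² = 0.3102² + 0.1469² + 0.5388² + 0.0041² = 0.096224 + 0.021580 + 0.290305 + 0.000017 = 0.408126
B_3 = 1 / 0.408126 = 2.4502
Σp_2ᵢ² = 0.3664² + 0.0458² + 0.5802² + 0.0076² = 0.134249 + 0.002098 + 0.336632 + 0.000058 = 0.473037
B_2 = 1 / 0.473037 = 2.1140
Highest B → broadest niche (most generalist): species 4 (B = 3.53).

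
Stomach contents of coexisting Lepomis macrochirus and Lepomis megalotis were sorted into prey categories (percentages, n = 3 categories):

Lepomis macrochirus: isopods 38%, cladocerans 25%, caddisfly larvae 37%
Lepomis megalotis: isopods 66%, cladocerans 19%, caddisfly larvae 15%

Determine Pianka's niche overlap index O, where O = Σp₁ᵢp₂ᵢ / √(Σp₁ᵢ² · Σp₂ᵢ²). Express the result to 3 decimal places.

0.858

Convert percentages to proportions (divide by 100).
Σ p₁ᵢp₂ᵢ = 0.2508 + 0.0475 + 0.0555 = 0.3538
Σp_1ᵢ² = 0.38² + 0.25² + 0.37² = 0.1444 + 0.0625 + 0.1369 = 0.3438
Σp_2ᵢ² = 0.66² + 0.19² + 0.15² = 0.4356 + 0.0361 + 0.0225 = 0.4942
O = 0.3538 / √(0.3438 × 0.4942) = 0.3538 / 0.412197 = 0.85833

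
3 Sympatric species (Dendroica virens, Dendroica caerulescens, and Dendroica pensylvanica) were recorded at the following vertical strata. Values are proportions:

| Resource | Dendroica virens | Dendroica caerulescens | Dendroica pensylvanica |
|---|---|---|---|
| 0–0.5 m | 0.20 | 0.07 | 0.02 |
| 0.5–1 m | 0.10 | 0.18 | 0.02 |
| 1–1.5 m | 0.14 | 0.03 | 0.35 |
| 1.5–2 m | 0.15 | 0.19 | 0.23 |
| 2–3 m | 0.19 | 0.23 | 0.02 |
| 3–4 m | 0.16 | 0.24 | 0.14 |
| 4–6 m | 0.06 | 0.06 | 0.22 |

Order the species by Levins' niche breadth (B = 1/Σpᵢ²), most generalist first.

Σp_vireᵢ² = 0.20² + 0.10² + 0.14² + 0.15² + 0.19² + 0.16² + 0.06² = 0.0400 + 0.0100 + 0.0196 + 0.0225 + 0.0361 + 0.0256 + 0.0036 = 0.1574
B_vire = 1 / 0.1574 = 6.3532
Σp_caerᵢ² = 0.07² + 0.18² + 0.03² + 0.19² + 0.23² + 0.24² + 0.06² = 0.0049 + 0.0324 + 0.0009 + 0.0361 + 0.0529 + 0.0576 + 0.0036 = 0.1884
B_caer = 1 / 0.1884 = 5.3079
Σp_pensᵢ² = 0.02² + 0.02² + 0.35² + 0.23² + 0.02² + 0.14² + 0.22² = 0.0004 + 0.0004 + 0.1225 + 0.0529 + 0.0004 + 0.0196 + 0.0484 = 0.2446
B_pens = 1 / 0.2446 = 4.0883
Ranking by B (broadest → narrowest): Dendroica virens (6.35) > Dendroica caerulescens (5.31) > Dendroica pensylvanica (4.09)

Dendroica virens > Dendroica caerulescens > Dendroica pensylvanica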